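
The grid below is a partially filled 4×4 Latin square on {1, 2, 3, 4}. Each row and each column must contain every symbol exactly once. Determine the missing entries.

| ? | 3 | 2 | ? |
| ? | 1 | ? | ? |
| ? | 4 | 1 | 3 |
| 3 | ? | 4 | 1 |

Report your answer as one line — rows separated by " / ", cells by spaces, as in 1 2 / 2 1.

At row 1, column 4: row 1 has {2,3}; column 4 has {1,3}; that leaves 4.
At row 2, column 3: row 2 has {1}; column 3 has {1,2,4}; that leaves 3.
At row 2, column 4: row 2 has {1,3}; column 4 has {1,3,4}; that leaves 2.
At row 3, column 1: row 3 has {1,3,4}; column 1 has {3}; that leaves 2.
At row 4, column 2: row 4 has {1,3,4}; column 2 has {1,3,4}; that leaves 2.
At row 1, column 1: row 1 has {2,3,4}; column 1 has {2,3}; that leaves 1.
At row 2, column 1: row 2 has {1,2,3}; column 1 has {1,2,3}; that leaves 4.

1 3 2 4 / 4 1 3 2 / 2 4 1 3 / 3 2 4 1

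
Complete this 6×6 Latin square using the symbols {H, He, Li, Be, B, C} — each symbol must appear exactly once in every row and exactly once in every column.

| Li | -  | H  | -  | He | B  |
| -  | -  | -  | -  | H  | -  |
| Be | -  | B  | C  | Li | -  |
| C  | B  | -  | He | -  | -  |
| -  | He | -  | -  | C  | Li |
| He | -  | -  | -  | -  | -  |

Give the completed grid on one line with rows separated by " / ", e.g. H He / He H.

Li C H Be He B / B Be He Li H C / Be H B C Li He / C B Li He Be H / H He Be B C Li / He Li C H B Be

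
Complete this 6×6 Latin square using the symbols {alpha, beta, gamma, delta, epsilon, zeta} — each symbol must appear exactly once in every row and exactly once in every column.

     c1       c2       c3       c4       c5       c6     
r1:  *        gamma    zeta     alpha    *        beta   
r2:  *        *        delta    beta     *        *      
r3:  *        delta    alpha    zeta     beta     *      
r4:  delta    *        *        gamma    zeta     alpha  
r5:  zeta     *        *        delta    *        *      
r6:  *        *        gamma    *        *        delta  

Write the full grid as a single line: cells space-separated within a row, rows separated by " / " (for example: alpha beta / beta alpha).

epsilon gamma zeta alpha delta beta / alpha epsilon delta beta gamma zeta / gamma delta alpha zeta beta epsilon / delta beta epsilon gamma zeta alpha / zeta alpha beta delta epsilon gamma / beta zeta gamma epsilon alpha delta

(r1,c1) = epsilon
(r1,c5) = delta
(r3,c1) = gamma
(r3,c6) = epsilon
(r5,c6) = gamma
(r6,c4) = epsilon
(r6,c5) = alpha
(r2,c1) = alpha
(r2,c6) = zeta
(r5,c5) = epsilon
(r6,c1) = beta
(r6,c2) = zeta
(r2,c2) = epsilon
(r2,c5) = gamma
(r4,c2) = beta
(r4,c3) = epsilon
(r5,c2) = alpha
(r5,c3) = beta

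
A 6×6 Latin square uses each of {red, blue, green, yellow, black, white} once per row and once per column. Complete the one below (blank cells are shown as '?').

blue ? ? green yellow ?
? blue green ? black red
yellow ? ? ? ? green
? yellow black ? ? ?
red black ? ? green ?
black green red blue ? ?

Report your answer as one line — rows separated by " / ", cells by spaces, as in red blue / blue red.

(r1,c3): row 1 has {blue,green,yellow}; column 3 has {red,green,black}, so it must be white.
(r1,c6): row 1 has {blue,green,yellow,white}; column 6 has {red,green}, so it must be black.
(r2,c1): row 2 has {red,blue,green,black}; column 1 has {red,blue,yellow,black}, so it must be white.
(r2,c4): row 2 has {red,blue,green,black,white}; column 4 has {blue,green}, so it must be yellow.
(r3,c3): row 3 has {green,yellow}; column 3 has {red,green,black,white}, so it must be blue.
(r4,c1): row 4 has {yellow,black}; column 1 has {red,blue,yellow,black,white}, so it must be green.
(r5,c3): row 5 has {red,green,black}; column 3 has {red,blue,green,black,white}, so it must be yellow.
(r5,c4): row 5 has {red,green,yellow,black}; column 4 has {blue,green,yellow}, so it must be white.
(r5,c6): row 5 has {red,green,yellow,black,white}; column 6 has {red,green,black}, so it must be blue.
(r6,c5): row 6 has {red,blue,green,black}; column 5 has {green,yellow,black}, so it must be white.
(r6,c6): row 6 has {red,blue,green,black,white}; column 6 has {red,blue,green,black}, so it must be yellow.
(r1,c2): row 1 has {blue,green,yellow,black,white}; column 2 has {blue,green,yellow,black}, so it must be red.
(r3,c2): row 3 has {blue,green,yellow}; column 2 has {red,blue,green,yellow,black}, so it must be white.
(r3,c5): row 3 has {blue,green,yellow,white}; column 5 has {green,yellow,black,white}, so it must be red.
(r4,c4): row 4 has {green,yellow,black}; column 4 has {blue,green,yellow,white}, so it must be red.
(r4,c5): row 4 has {red,green,yellow,black}; column 5 has {red,green,yellow,black,white}, so it must be blue.
(r4,c6): row 4 has {red,blue,green,yellow,black}; column 6 has {red,blue,green,yellow,black}, so it must be white.
(r3,c4): row 3 has {red,blue,green,yellow,white}; column 4 has {red,blue,green,yellow,white}, so it must be black.

blue red white green yellow black / white blue green yellow black red / yellow white blue black red green / green yellow black red blue white / red black yellow white green blue / black green red blue white yellow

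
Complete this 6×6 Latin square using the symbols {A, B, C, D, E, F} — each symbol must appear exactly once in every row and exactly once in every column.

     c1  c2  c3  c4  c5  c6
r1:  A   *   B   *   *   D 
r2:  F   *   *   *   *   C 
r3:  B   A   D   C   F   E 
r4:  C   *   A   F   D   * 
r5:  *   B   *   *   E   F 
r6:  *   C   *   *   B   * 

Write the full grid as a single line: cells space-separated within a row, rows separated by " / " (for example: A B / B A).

A F B E C D / F D E B A C / B A D C F E / C E A F D B / D B C A E F / E C F D B A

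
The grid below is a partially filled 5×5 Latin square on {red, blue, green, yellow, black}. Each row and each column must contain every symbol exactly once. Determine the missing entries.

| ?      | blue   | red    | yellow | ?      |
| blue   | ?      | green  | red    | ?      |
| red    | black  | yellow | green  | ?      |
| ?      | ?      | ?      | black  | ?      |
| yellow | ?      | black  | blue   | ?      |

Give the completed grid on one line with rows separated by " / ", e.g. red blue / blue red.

black blue red yellow green / blue yellow green red black / red black yellow green blue / green red blue black yellow / yellow green black blue red

At row 2, column 2: row 2 has {red,blue,green}; column 2 has {blue,black}; that leaves yellow.
At row 2, column 5: row 2 has {red,blue,green,yellow}; column 5 is empty so far; that leaves black.
At row 3, column 5: row 3 has {red,green,yellow,black}; column 5 has {black}; that leaves blue.
At row 4, column 1: row 4 has {black}; column 1 has {red,blue,yellow}; that leaves green.
At row 4, column 2: row 4 has {green,black}; column 2 has {blue,yellow,black}; that leaves red.
At row 4, column 3: row 4 has {red,green,black}; column 3 has {red,green,yellow,black}; that leaves blue.
At row 4, column 5: row 4 has {red,blue,green,black}; column 5 has {blue,black}; that leaves yellow.
At row 5, column 2: row 5 has {blue,yellow,black}; column 2 has {red,blue,yellow,black}; that leaves green.
At row 5, column 5: row 5 has {blue,green,yellow,black}; column 5 has {blue,yellow,black}; that leaves red.
At row 1, column 1: row 1 has {red,blue,yellow}; column 1 has {red,blue,green,yellow}; that leaves black.
At row 1, column 5: row 1 has {red,blue,yellow,black}; column 5 has {red,blue,yellow,black}; that leaves green.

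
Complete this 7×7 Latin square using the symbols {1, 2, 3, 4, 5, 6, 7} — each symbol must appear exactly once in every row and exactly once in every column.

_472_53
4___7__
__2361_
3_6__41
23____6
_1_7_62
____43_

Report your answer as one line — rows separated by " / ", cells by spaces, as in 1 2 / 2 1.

6 4 7 2 1 5 3 / 4 6 3 1 7 2 5 / 7 5 2 3 6 1 4 / 3 7 6 5 2 4 1 / 2 3 1 4 5 7 6 / 5 1 4 7 3 6 2 / 1 2 5 6 4 3 7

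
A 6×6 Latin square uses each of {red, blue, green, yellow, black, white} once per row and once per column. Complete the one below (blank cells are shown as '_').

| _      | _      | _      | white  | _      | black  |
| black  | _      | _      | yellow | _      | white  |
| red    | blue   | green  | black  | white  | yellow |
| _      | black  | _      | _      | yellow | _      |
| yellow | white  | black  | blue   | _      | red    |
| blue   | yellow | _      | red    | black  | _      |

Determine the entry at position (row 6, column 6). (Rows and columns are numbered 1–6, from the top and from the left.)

green

(r1,c1) = green
(r1,c2) = red
(r1,c5) = blue
(r2,c2) = green
(r2,c5) = red
(r4,c1) = white
(r4,c4) = green
(r4,c6) = blue
(r5,c5) = green
(r6,c3) = white
(r6,c6) = green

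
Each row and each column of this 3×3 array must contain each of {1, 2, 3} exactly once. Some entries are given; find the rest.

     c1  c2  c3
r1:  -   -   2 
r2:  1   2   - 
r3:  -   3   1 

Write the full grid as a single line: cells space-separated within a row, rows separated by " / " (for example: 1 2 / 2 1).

3 1 2 / 1 2 3 / 2 3 1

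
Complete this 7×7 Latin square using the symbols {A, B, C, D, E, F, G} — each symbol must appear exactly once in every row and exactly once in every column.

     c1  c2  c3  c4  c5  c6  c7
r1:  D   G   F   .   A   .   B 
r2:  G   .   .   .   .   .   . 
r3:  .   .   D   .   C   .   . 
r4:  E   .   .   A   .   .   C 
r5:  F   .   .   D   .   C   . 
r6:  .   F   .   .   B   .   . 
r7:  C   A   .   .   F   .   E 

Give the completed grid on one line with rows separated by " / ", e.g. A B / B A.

D G F C A E B / G C E F D B A / B E D G C A F / E D B A G F C / F B A D E C G / A F C E B G D / C A G B F D E

(r1,c6) = E
(r6,c1) = A
(r1,c4) = C
(r3,c1) = B
(r3,c2) = E
(r5,c2) = B
(r4,c2) = D
(r4,c5) = G
(r5,c5) = E
(r2,c2) = C
(r2,c5) = D
(r4,c3) = B
(r4,c6) = F
(r7,c3) = G
(r7,c4) = B
(r7,c6) = D
(r5,c3) = A
(r5,c7) = G
(r6,c6) = G
(r6,c7) = D
(r2,c3) = E
(r2,c4) = F
(r2,c7) = A
(r3,c4) = G
(r3,c6) = A
(r3,c7) = F
(r6,c3) = C
(r6,c4) = E
(r2,c6) = B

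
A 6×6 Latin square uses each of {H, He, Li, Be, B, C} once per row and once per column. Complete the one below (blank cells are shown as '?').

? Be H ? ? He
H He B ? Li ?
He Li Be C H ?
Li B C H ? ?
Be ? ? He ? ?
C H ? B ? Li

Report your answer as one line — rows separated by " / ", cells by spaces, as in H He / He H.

B Be H Li C He / H He B Be Li C / He Li Be C H B / Li B C H He Be / Be C Li He B H / C H He B Be Li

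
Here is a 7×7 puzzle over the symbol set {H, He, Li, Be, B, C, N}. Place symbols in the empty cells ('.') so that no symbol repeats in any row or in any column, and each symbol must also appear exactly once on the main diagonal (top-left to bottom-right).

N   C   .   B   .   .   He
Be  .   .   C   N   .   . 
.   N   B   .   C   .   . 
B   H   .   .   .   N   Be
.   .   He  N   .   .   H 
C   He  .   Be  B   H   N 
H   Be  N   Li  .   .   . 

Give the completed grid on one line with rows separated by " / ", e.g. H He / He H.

N C Be B H Li He / Be Li H C N He B / He N B H C Be Li / B H C He Li N Be / Li B He N Be C H / C He Li Be B H N / H Be N Li He B C

row 2 has {Be,C,N}; column 2 has {H,He,Be,C,N}; the diagonal has {H,B,N} — only Li is left for (r2,c2).
row 2 has {Li,Be,C,N}; column 3 has {He,B,N} — only H is left for (r2,c3).
row 2 has {H,Li,Be,C,N}; column 7 has {H,He,Be,N} — only B is left for (r2,c7).
row 3 has {B,C,N}; column 7 has {H,He,Be,B,N} — only Li is left for (r3,c7).
row 4 has {H,Be,B,N}; column 4 has {Li,Be,B,C,N}; the diagonal has {H,Li,B,N} — only He is left for (r4,c4).
row 4 has {H,He,Be,B,N}; column 5 has {B,C,N} — only Li is left for (r4,c5).
row 5 has {H,He,N}; column 1 has {H,Be,B,C,N} — only Li is left for (r5,c1).
row 5 has {H,He,Li,N}; column 2 has {H,He,Li,Be,C,N} — only B is left for (r5,c2).
row 5 has {H,He,Li,B,N}; column 5 has {Li,B,C,N}; the diagonal has {H,He,Li,B,N} — only Be is left for (r5,c5).
row 5 has {H,He,Li,Be,B,N}; column 6 has {H,N} — only C is left for (r5,c6).
row 6 has {H,He,Be,B,C,N}; column 3 has {H,He,B,N} — only Li is left for (r6,c3).
row 7 has {H,Li,Be,N}; column 5 has {Li,Be,B,C,N} — only He is left for (r7,c5).
row 7 has {H,He,Li,Be,N}; column 6 has {H,C,N} — only B is left for (r7,c6).
row 7 has {H,He,Li,Be,B,N}; column 7 has {H,He,Li,Be,B,N}; the diagonal has {H,He,Li,Be,B,N} — only C is left for (r7,c7).
row 1 has {He,B,C,N}; column 3 has {H,He,Li,B,N} — only Be is left for (r1,c3).
row 1 has {He,Be,B,C,N}; column 5 has {He,Li,Be,B,C,N} — only H is left for (r1,c5).
row 1 has {H,He,Be,B,C,N}; column 6 has {H,B,C,N} — only Li is left for (r1,c6).
row 2 has {H,Li,Be,B,C,N}; column 6 has {H,Li,B,C,N} — only He is left for (r2,c6).
row 3 has {Li,B,C,N}; column 1 has {H,Li,Be,B,C,N} — only He is left for (r3,c1).
row 3 has {He,Li,B,C,N}; column 4 has {He,Li,Be,B,C,N} — only H is left for (r3,c4).
row 3 has {H,He,Li,B,C,N}; column 6 has {H,He,Li,B,C,N} — only Be is left for (r3,c6).
row 4 has {H,He,Li,Be,B,N}; column 3 has {H,He,Li,Be,B,N} — only C is left for (r4,c3).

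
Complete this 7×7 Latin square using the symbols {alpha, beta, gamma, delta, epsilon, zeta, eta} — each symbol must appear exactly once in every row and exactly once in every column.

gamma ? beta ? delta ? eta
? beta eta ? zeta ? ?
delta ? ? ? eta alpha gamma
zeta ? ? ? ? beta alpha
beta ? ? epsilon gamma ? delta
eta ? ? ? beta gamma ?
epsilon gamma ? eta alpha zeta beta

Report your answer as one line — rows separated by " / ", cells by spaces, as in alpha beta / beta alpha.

gamma alpha beta zeta delta epsilon eta / alpha beta eta gamma zeta delta epsilon / delta epsilon zeta beta eta alpha gamma / zeta eta gamma delta epsilon beta alpha / beta zeta alpha epsilon gamma eta delta / eta delta epsilon alpha beta gamma zeta / epsilon gamma delta eta alpha zeta beta

(r1,c6) = epsilon
(r2,c1) = alpha
(r2,c6) = delta
(r2,c7) = epsilon
(r4,c5) = epsilon
(r5,c6) = eta
(r6,c7) = zeta
(r7,c3) = delta
(r2,c4) = gamma
(r4,c3) = gamma
(r4,c4) = delta
(r6,c4) = alpha
(r1,c4) = zeta
(r3,c4) = beta
(r4,c2) = eta
(r6,c3) = epsilon
(r1,c2) = alpha
(r3,c3) = zeta
(r5,c2) = zeta
(r5,c3) = alpha
(r6,c2) = delta
(r3,c2) = epsilon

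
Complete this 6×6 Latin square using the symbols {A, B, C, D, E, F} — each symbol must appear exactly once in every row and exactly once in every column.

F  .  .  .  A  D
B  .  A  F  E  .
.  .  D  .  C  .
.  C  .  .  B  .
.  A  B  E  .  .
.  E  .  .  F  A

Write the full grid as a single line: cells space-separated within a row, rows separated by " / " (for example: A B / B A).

F B E C A D / B D A F E C / E F D A C B / A C F D B E / C A B E D F / D E C B F A

Cell (r1,c2): row 1 has {A,D,F}; column 2 has {A,C,E} → B.
Cell (r1,c4): row 1 has {A,B,D,F}; column 4 has {E,F} → C.
Cell (r2,c2): row 2 has {A,B,E,F}; column 2 has {A,B,C,E} → D.
Cell (r2,c6): row 2 has {A,B,D,E,F}; column 6 has {A,D} → C.
Cell (r3,c2): row 3 has {C,D}; column 2 has {A,B,C,D,E} → F.
Cell (r5,c5): row 5 has {A,B,E}; column 5 has {A,B,C,E,F} → D.
Cell (r5,c6): row 5 has {A,B,D,E}; column 6 has {A,C,D} → F.
Cell (r6,c3): row 6 has {A,E,F}; column 3 has {A,B,D} → C.
Cell (r1,c3): row 1 has {A,B,C,D,F}; column 3 has {A,B,C,D} → E.
Cell (r4,c3): row 4 has {B,C}; column 3 has {A,B,C,D,E} → F.
Cell (r4,c6): row 4 has {B,C,F}; column 6 has {A,C,D,F} → E.
Cell (r5,c1): row 5 has {A,B,D,E,F}; column 1 has {B,F} → C.
Cell (r6,c1): row 6 has {A,C,E,F}; column 1 has {B,C,F} → D.
Cell (r6,c4): row 6 has {A,C,D,E,F}; column 4 has {C,E,F} → B.
Cell (r3,c4): row 3 has {C,D,F}; column 4 has {B,C,E,F} → A.
Cell (r3,c6): row 3 has {A,C,D,F}; column 6 has {A,C,D,E,F} → B.
Cell (r4,c1): row 4 has {B,C,E,F}; column 1 has {B,C,D,F} → A.
Cell (r4,c4): row 4 has {A,B,C,E,F}; column 4 has {A,B,C,E,F} → D.
Cell (r3,c1): row 3 has {A,B,C,D,F}; column 1 has {A,B,C,D,F} → E.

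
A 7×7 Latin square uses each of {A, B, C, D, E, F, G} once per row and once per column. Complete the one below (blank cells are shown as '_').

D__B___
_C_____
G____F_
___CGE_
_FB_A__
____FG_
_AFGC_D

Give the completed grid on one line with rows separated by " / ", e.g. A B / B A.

(r1,c5) = E
(r7,c6) = B
(r1,c2) = G
(r7,c1) = E
(r5,c1) = C
(r5,c6) = D
(r2,c6) = A
(r5,c4) = E
(r5,c7) = G
(r1,c6) = C
(r1,c3) = A
(r1,c7) = F
(r4,c3) = D
(r4,c2) = B
(r4,c7) = A
(r4,c1) = F
(r2,c1) = B
(r2,c5) = D
(r2,c7) = E
(r3,c5) = B
(r3,c7) = C
(r6,c1) = A
(r6,c4) = D
(r6,c7) = B
(r2,c3) = G
(r2,c4) = F
(r3,c3) = E
(r3,c4) = A
(r6,c2) = E
(r6,c3) = C
(r3,c2) = D

D G A B E C F / B C G F D A E / G D E A B F C / F B D C G E A / C F B E A D G / A E C D F G B / E A F G C B D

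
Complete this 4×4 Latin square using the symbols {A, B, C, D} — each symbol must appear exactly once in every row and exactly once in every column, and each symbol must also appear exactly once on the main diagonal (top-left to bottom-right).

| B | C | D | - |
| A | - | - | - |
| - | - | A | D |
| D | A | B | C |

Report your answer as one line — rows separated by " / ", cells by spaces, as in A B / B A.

B C D A / A D C B / C B A D / D A B C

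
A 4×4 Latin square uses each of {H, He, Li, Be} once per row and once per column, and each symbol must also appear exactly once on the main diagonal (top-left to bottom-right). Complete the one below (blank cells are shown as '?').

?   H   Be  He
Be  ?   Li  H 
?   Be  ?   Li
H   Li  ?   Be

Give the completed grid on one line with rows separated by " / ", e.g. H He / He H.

Cell (r1,c1): row 1 has {H,He,Be}; column 1 has {H,Be}; the diagonal has {Be} → Li.
Cell (r2,c2): row 2 has {H,Li,Be}; column 2 has {H,Li,Be}; the diagonal has {Li,Be} → He.
Cell (r3,c1): row 3 has {Li,Be}; column 1 has {H,Li,Be} → He.
Cell (r3,c3): row 3 has {He,Li,Be}; column 3 has {Li,Be}; the diagonal has {He,Li,Be} → H.
Cell (r4,c3): row 4 has {H,Li,Be}; column 3 has {H,Li,Be} → He.

Li H Be He / Be He Li H / He Be H Li / H Li He Be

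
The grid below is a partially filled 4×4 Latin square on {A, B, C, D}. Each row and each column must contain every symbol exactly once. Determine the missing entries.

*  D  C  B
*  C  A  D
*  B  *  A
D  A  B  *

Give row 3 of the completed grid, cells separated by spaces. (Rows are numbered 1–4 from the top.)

C B D A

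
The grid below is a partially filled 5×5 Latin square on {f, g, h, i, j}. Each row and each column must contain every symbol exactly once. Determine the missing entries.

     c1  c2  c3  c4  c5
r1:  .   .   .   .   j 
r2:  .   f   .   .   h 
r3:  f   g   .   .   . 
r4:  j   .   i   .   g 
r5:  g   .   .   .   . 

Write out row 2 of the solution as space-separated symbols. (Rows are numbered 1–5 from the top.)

i f g j h

Cell (r2,c1): row 2 has {f,h}; column 1 has {f,g,j} → i.
Cell (r3,c5): row 3 has {f,g}; column 5 has {g,h,j} → i.
Cell (r4,c2): row 4 has {g,i,j}; column 2 has {f,g} → h.
Cell (r4,c4): row 4 has {g,h,i,j}; column 4 is empty so far → f.
Cell (r5,c5): row 5 has {g}; column 5 has {g,h,i,j} → f.
Cell (r1,c1): row 1 has {j}; column 1 has {f,g,i,j} → h.
Cell (r1,c2): row 1 has {h,j}; column 2 has {f,g,h} → i.
Cell (r1,c4): row 1 has {h,i,j}; column 4 has {f} → g.
Cell (r2,c4): row 2 has {f,h,i}; column 4 has {f,g} → j.
Cell (r3,c4): row 3 has {f,g,i}; column 4 has {f,g,j} → h.
Cell (r5,c2): row 5 has {f,g}; column 2 has {f,g,h,i} → j.
Cell (r5,c3): row 5 has {f,g,j}; column 3 has {i} → h.
Cell (r5,c4): row 5 has {f,g,h,j}; column 4 has {f,g,h,j} → i.
Cell (r1,c3): row 1 has {g,h,i,j}; column 3 has {h,i} → f.
Cell (r2,c3): row 2 has {f,h,i,j}; column 3 has {f,h,i} → g.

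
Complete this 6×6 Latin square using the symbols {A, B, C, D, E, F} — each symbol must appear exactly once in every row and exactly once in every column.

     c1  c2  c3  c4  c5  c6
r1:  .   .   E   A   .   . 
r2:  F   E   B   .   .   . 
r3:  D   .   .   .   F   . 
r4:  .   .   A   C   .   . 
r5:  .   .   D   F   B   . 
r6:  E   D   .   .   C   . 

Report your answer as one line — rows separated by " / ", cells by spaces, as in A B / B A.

C B E A D F / F E B D A C / D A C E F B / B F A C E D / A C D F B E / E D F B C A

(r1,c5) = D
(r2,c4) = D
(r2,c5) = A
(r2,c6) = C
(r3,c3) = C
(r4,c1) = B
(r4,c2) = F
(r4,c5) = E
(r4,c6) = D
(r6,c3) = F
(r6,c4) = B
(r6,c6) = A
(r1,c1) = C
(r1,c2) = B
(r1,c6) = F
(r3,c2) = A
(r3,c4) = E
(r3,c6) = B
(r5,c1) = A
(r5,c2) = C
(r5,c6) = E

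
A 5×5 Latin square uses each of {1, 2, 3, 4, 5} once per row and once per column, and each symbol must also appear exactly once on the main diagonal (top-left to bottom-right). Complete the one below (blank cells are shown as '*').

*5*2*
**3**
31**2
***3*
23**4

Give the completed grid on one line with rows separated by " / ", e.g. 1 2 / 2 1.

(r1,c1) = 1
(r1,c3) = 4
(r1,c5) = 3
(r2,c2) = 2
(r3,c3) = 5
(r3,c4) = 4
(r4,c2) = 4
(r5,c3) = 1
(r5,c4) = 5
(r2,c4) = 1
(r2,c5) = 5
(r4,c1) = 5
(r4,c3) = 2
(r4,c5) = 1
(r2,c1) = 4

1 5 4 2 3 / 4 2 3 1 5 / 3 1 5 4 2 / 5 4 2 3 1 / 2 3 1 5 4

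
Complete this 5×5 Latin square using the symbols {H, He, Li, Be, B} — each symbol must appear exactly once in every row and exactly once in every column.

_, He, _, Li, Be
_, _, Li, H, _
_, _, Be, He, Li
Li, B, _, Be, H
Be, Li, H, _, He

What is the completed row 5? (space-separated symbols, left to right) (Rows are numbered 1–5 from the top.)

Be Li H B He

At row 1, column 3: row 1 has {He,Li,Be}; column 3 has {H,Li,Be}; that leaves B.
At row 2, column 2: row 2 has {H,Li}; column 2 has {He,Li,B}; that leaves Be.
At row 2, column 5: row 2 has {H,Li,Be}; column 5 has {H,He,Li,Be}; that leaves B.
At row 3, column 2: row 3 has {He,Li,Be}; column 2 has {He,Li,Be,B}; that leaves H.
At row 4, column 3: row 4 has {H,Li,Be,B}; column 3 has {H,Li,Be,B}; that leaves He.
At row 5, column 4: row 5 has {H,He,Li,Be}; column 4 has {H,He,Li,Be}; that leaves B.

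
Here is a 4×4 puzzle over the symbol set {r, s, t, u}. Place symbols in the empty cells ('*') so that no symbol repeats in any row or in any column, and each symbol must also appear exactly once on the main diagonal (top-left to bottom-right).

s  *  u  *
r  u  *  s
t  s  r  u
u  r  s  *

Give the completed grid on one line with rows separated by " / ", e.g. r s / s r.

(r1,c2) = t
(r1,c4) = r
(r2,c3) = t
(r4,c4) = t

s t u r / r u t s / t s r u / u r s t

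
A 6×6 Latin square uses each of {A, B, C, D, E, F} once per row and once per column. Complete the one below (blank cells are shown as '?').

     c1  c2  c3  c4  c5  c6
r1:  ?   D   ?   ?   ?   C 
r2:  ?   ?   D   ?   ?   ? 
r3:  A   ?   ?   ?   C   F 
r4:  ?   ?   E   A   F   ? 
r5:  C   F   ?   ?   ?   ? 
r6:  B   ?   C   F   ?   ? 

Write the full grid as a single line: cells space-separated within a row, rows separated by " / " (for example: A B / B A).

E D F B A C / F B D C E A / A E B D C F / D C E A F B / C F A E B D / B A C F D E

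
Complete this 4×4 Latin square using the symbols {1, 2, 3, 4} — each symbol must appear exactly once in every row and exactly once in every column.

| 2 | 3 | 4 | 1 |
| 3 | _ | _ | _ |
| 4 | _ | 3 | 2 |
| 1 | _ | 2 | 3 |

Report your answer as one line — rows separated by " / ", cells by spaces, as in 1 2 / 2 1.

2 3 4 1 / 3 2 1 4 / 4 1 3 2 / 1 4 2 3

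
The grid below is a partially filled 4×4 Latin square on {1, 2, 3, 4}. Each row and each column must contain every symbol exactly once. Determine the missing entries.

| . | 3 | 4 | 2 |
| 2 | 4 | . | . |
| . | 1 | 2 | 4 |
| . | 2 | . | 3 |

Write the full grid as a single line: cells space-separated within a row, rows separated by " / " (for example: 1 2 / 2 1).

1 3 4 2 / 2 4 3 1 / 3 1 2 4 / 4 2 1 3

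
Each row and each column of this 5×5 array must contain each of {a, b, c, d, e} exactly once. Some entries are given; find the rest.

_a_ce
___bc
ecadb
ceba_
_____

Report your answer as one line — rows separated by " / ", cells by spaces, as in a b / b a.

b a d c e / a d e b c / e c a d b / c e b a d / d b c e a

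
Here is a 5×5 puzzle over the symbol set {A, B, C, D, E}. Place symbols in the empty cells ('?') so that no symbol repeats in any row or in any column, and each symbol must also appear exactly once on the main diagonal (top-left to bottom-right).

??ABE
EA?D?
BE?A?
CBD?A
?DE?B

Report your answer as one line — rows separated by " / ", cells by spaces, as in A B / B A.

D C A B E / E A B D C / B E C A D / C B D E A / A D E C B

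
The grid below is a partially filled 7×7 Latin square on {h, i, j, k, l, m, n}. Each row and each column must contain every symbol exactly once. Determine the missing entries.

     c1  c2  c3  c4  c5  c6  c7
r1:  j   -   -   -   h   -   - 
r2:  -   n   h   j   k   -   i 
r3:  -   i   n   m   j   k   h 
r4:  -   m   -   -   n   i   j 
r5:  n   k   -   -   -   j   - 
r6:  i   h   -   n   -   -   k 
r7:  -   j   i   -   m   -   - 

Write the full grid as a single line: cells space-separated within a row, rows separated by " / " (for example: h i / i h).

(r1,c2) = l
(r3,c1) = l
(r6,c5) = l
(r6,c6) = m
(r1,c6) = n
(r1,c7) = m
(r2,c1) = m
(r2,c6) = l
(r5,c5) = i
(r5,c7) = l
(r6,c3) = j
(r7,c6) = h
(r7,c7) = n
(r1,c3) = k
(r1,c4) = i
(r4,c3) = l
(r5,c3) = m
(r5,c4) = h
(r7,c1) = k
(r7,c4) = l
(r4,c1) = h
(r4,c4) = k

j l k i h n m / m n h j k l i / l i n m j k h / h m l k n i j / n k m h i j l / i h j n l m k / k j i l m h n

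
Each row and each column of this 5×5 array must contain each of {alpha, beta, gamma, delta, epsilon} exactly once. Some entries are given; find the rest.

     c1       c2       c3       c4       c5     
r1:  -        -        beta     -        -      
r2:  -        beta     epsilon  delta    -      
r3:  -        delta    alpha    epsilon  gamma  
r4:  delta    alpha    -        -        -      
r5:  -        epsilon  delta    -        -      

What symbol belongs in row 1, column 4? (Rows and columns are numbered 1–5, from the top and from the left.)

alpha

(r1,c2) = gamma
(r1,c4) = alpha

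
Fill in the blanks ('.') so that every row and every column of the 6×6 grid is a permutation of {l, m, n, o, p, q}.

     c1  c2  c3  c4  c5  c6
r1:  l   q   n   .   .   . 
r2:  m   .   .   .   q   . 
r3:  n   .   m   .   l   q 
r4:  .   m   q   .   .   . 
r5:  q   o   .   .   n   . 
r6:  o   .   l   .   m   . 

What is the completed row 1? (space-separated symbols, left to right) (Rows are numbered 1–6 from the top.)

(r3,c2) = p
(r3,c4) = o
(r4,c1) = p
(r4,c5) = o
(r5,c3) = p
(r6,c2) = n
(r6,c6) = p
(r1,c5) = p
(r2,c2) = l
(r2,c3) = o
(r2,c6) = n
(r4,c6) = l
(r5,c6) = m
(r6,c4) = q
(r1,c4) = m
(r1,c6) = o

l q n m p o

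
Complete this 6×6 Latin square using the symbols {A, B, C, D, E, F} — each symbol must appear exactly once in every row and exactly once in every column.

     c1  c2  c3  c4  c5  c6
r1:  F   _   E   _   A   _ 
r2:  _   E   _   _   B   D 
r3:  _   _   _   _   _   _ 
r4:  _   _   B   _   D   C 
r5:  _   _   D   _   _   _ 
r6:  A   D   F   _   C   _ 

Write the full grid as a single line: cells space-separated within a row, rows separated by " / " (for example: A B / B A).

row 1 has {A,E,F}; column 6 has {C,D} — only B is left for (r1,c6).
row 2 has {B,D,E}; column 1 has {A,F} — only C is left for (r2,c1).
row 2 has {B,C,D,E}; column 3 has {B,D,E,F} — only A is left for (r2,c3).
row 2 has {A,B,C,D,E}; column 4 is empty so far — only F is left for (r2,c4).
row 3 is empty so far; column 3 has {A,B,D,E,F} — only C is left for (r3,c3).
row 4 has {B,C,D}; column 1 has {A,C,F} — only E is left for (r4,c1).
row 4 has {B,C,D,E}; column 4 has {F} — only A is left for (r4,c4).
row 5 has {D}; column 1 has {A,C,E,F} — only B is left for (r5,c1).
row 6 has {A,C,D,F}; column 6 has {B,C,D} — only E is left for (r6,c6).
row 1 has {A,B,E,F}; column 2 has {D,E} — only C is left for (r1,c2).
row 1 has {A,B,C,E,F}; column 4 has {A,F} — only D is left for (r1,c4).
row 3 has {C}; column 1 has {A,B,C,E,F} — only D is left for (r3,c1).
row 4 has {A,B,C,D,E}; column 2 has {C,D,E} — only F is left for (r4,c2).
row 5 has {B,D}; column 2 has {C,D,E,F} — only A is left for (r5,c2).
row 5 has {A,B,D}; column 6 has {B,C,D,E} — only F is left for (r5,c6).
row 6 has {A,C,D,E,F}; column 4 has {A,D,F} — only B is left for (r6,c4).
row 3 has {C,D}; column 2 has {A,C,D,E,F} — only B is left for (r3,c2).
row 3 has {B,C,D}; column 4 has {A,B,D,F} — only E is left for (r3,c4).
row 3 has {B,C,D,E}; column 5 has {A,B,C,D} — only F is left for (r3,c5).
row 3 has {B,C,D,E,F}; column 6 has {B,C,D,E,F} — only A is left for (r3,c6).
row 5 has {A,B,D,F}; column 4 has {A,B,D,E,F} — only C is left for (r5,c4).
row 5 has {A,B,C,D,F}; column 5 has {A,B,C,D,F} — only E is left for (r5,c5).

F C E D A B / C E A F B D / D B C E F A / E F B A D C / B A D C E F / A D F B C E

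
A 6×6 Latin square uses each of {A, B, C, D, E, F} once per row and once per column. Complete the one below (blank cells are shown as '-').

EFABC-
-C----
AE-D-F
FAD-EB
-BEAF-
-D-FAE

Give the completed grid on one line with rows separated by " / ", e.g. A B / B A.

(r1,c6) = D
(r2,c4) = E
(r2,c6) = A
(r3,c5) = B
(r4,c4) = C
(r5,c6) = C
(r2,c5) = D
(r3,c3) = C
(r5,c1) = D
(r6,c3) = B
(r2,c1) = B
(r2,c3) = F
(r6,c1) = C

E F A B C D / B C F E D A / A E C D B F / F A D C E B / D B E A F C / C D B F A E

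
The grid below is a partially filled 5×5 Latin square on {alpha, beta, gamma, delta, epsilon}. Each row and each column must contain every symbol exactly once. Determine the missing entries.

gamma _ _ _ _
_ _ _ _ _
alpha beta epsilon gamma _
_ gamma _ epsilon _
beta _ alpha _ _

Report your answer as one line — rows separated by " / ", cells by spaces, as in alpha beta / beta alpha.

gamma alpha delta beta epsilon / epsilon delta gamma alpha beta / alpha beta epsilon gamma delta / delta gamma beta epsilon alpha / beta epsilon alpha delta gamma

(r3,c5): row 3 has {alpha,beta,gamma,epsilon}; column 5 is empty so far, so it must be delta.
(r4,c1): row 4 has {gamma,epsilon}; column 1 has {alpha,beta,gamma}, so it must be delta.
(r4,c3): row 4 has {gamma,delta,epsilon}; column 3 has {alpha,epsilon}, so it must be beta.
(r4,c5): row 4 has {beta,gamma,delta,epsilon}; column 5 has {delta}, so it must be alpha.
(r5,c4): row 5 has {alpha,beta}; column 4 has {gamma,epsilon}, so it must be delta.
(r1,c3): row 1 has {gamma}; column 3 has {alpha,beta,epsilon}, so it must be delta.
(r2,c1): row 2 is empty so far; column 1 has {alpha,beta,gamma,delta}, so it must be epsilon.
(r2,c3): row 2 has {epsilon}; column 3 has {alpha,beta,delta,epsilon}, so it must be gamma.
(r2,c5): row 2 has {gamma,epsilon}; column 5 has {alpha,delta}, so it must be beta.
(r5,c2): row 5 has {alpha,beta,delta}; column 2 has {beta,gamma}, so it must be epsilon.
(r5,c5): row 5 has {alpha,beta,delta,epsilon}; column 5 has {alpha,beta,delta}, so it must be gamma.
(r1,c2): row 1 has {gamma,delta}; column 2 has {beta,gamma,epsilon}, so it must be alpha.
(r1,c4): row 1 has {alpha,gamma,delta}; column 4 has {gamma,delta,epsilon}, so it must be beta.
(r1,c5): row 1 has {alpha,beta,gamma,delta}; column 5 has {alpha,beta,gamma,delta}, so it must be epsilon.
(r2,c2): row 2 has {beta,gamma,epsilon}; column 2 has {alpha,beta,gamma,epsilon}, so it must be delta.
(r2,c4): row 2 has {beta,gamma,delta,epsilon}; column 4 has {beta,gamma,delta,epsilon}, so it must be alpha.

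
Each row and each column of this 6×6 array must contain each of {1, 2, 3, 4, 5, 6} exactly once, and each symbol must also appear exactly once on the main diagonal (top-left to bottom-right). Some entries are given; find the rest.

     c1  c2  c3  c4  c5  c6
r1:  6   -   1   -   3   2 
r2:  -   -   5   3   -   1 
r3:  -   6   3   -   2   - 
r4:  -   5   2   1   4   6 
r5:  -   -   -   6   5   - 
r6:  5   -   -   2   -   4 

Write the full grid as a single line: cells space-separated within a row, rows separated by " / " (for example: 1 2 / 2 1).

6 4 1 5 3 2 / 4 2 5 3 6 1 / 1 6 3 4 2 5 / 3 5 2 1 4 6 / 2 1 4 6 5 3 / 5 3 6 2 1 4

(r1,c2) = 4
(r1,c4) = 5
(r2,c2) = 2
(r2,c5) = 6
(r3,c4) = 4
(r3,c6) = 5
(r4,c1) = 3
(r5,c3) = 4
(r5,c6) = 3
(r6,c3) = 6
(r6,c5) = 1
(r2,c1) = 4
(r3,c1) = 1
(r5,c1) = 2
(r5,c2) = 1
(r6,c2) = 3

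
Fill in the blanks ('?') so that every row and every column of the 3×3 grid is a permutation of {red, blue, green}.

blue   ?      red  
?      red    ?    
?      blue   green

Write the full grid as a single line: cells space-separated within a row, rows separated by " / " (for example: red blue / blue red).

(r1,c2) = green
(r2,c1) = green
(r2,c3) = blue
(r3,c1) = red

blue green red / green red blue / red blue green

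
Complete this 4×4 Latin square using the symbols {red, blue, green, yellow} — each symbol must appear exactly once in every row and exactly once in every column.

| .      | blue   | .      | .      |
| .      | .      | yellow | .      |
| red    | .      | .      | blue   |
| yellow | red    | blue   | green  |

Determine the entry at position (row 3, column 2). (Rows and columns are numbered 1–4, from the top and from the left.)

yellow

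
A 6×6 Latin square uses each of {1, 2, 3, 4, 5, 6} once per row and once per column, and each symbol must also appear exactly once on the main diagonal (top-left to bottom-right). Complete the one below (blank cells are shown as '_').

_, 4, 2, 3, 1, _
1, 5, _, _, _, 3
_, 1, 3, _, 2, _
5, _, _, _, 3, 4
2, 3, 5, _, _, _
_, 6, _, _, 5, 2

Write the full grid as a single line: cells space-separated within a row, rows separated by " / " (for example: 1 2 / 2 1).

(r1,c1): row 1 has {1,2,3,4}; column 1 has {1,2,5}; the diagonal has {2,3,5}, so it must be 6.
(r1,c6): row 1 has {1,2,3,4,6}; column 6 has {2,3,4}, so it must be 5.
(r3,c1): row 3 has {1,2,3}; column 1 has {1,2,5,6}, so it must be 4.
(r3,c6): row 3 has {1,2,3,4}; column 6 has {2,3,4,5}, so it must be 6.
(r4,c2): row 4 has {3,4,5}; column 2 has {1,3,4,5,6}, so it must be 2.
(r4,c4): row 4 has {2,3,4,5}; column 4 has {3}; the diagonal has {2,3,5,6}, so it must be 1.
(r5,c5): row 5 has {2,3,5}; column 5 has {1,2,3,5}; the diagonal has {1,2,3,5,6}, so it must be 4.
(r5,c6): row 5 has {2,3,4,5}; column 6 has {2,3,4,5,6}, so it must be 1.
(r6,c1): row 6 has {2,5,6}; column 1 has {1,2,4,5,6}, so it must be 3.
(r6,c4): row 6 has {2,3,5,6}; column 4 has {1,3}, so it must be 4.
(r2,c5): row 2 has {1,3,5}; column 5 has {1,2,3,4,5}, so it must be 6.
(r3,c4): row 3 has {1,2,3,4,6}; column 4 has {1,3,4}, so it must be 5.
(r4,c3): row 4 has {1,2,3,4,5}; column 3 has {2,3,5}, so it must be 6.
(r5,c4): row 5 has {1,2,3,4,5}; column 4 has {1,3,4,5}, so it must be 6.
(r6,c3): row 6 has {2,3,4,5,6}; column 3 has {2,3,5,6}, so it must be 1.
(r2,c3): row 2 has {1,3,5,6}; column 3 has {1,2,3,5,6}, so it must be 4.
(r2,c4): row 2 has {1,3,4,5,6}; column 4 has {1,3,4,5,6}, so it must be 2.

6 4 2 3 1 5 / 1 5 4 2 6 3 / 4 1 3 5 2 6 / 5 2 6 1 3 4 / 2 3 5 6 4 1 / 3 6 1 4 5 2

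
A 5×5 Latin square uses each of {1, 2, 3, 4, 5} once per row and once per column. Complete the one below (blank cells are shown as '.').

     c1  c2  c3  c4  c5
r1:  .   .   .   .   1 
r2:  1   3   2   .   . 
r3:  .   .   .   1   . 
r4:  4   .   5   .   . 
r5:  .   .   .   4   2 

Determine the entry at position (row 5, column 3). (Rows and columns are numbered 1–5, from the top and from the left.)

1

Cell (r2,c4): row 2 has {1,2,3}; column 4 has {1,4} → 5.
Cell (r2,c5): row 2 has {1,2,3,5}; column 5 has {1,2} → 4.
Cell (r4,c5): row 4 has {4,5}; column 5 has {1,2,4} → 3.
Cell (r3,c5): row 3 has {1}; column 5 has {1,2,3,4} → 5.
Cell (r4,c4): row 4 has {3,4,5}; column 4 has {1,4,5} → 2.
Cell (r1,c4): row 1 has {1}; column 4 has {1,2,4,5} → 3.
Cell (r4,c2): row 4 has {2,3,4,5}; column 2 has {3} → 1.
Cell (r5,c2): row 5 has {2,4}; column 2 has {1,3} → 5.
Cell (r1,c3): row 1 has {1,3}; column 3 has {2,5} → 4.
Cell (r3,c3): row 3 has {1,5}; column 3 has {2,4,5} → 3.
Cell (r5,c1): row 5 has {2,4,5}; column 1 has {1,4} → 3.
Cell (r5,c3): row 5 has {2,3,4,5}; column 3 has {2,3,4,5} → 1.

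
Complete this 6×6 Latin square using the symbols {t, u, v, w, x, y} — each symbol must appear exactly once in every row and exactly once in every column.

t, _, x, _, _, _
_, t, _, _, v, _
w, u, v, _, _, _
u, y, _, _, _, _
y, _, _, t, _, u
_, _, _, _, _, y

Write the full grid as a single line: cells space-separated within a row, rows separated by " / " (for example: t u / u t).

Cell (r2,c1): row 2 has {t,v}; column 1 has {t,u,w,y} → x.
Cell (r2,c6): row 2 has {t,v,x}; column 6 has {u,y} → w.
Cell (r5,c3): row 5 has {t,u,y}; column 3 has {v,x} → w.
Cell (r5,c5): row 5 has {t,u,w,y}; column 5 has {v} → x.
Cell (r6,c1): row 6 has {y}; column 1 has {t,u,w,x,y} → v.
Cell (r1,c6): row 1 has {t,x}; column 6 has {u,w,y} → v.
Cell (r4,c3): row 4 has {u,y}; column 3 has {v,w,x} → t.
Cell (r4,c5): row 4 has {t,u,y}; column 5 has {v,x} → w.
Cell (r4,c6): row 4 has {t,u,w,y}; column 6 has {u,v,w,y} → x.
Cell (r5,c2): row 5 has {t,u,w,x,y}; column 2 has {t,u,y} → v.
Cell (r6,c3): row 6 has {v,y}; column 3 has {t,v,w,x} → u.
Cell (r6,c5): row 6 has {u,v,y}; column 5 has {v,w,x} → t.
Cell (r1,c2): row 1 has {t,v,x}; column 2 has {t,u,v,y} → w.
Cell (r2,c3): row 2 has {t,v,w,x}; column 3 has {t,u,v,w,x} → y.
Cell (r2,c4): row 2 has {t,v,w,x,y}; column 4 has {t} → u.
Cell (r3,c5): row 3 has {u,v,w}; column 5 has {t,v,w,x} → y.
Cell (r3,c6): row 3 has {u,v,w,y}; column 6 has {u,v,w,x,y} → t.
Cell (r4,c4): row 4 has {t,u,w,x,y}; column 4 has {t,u} → v.
Cell (r6,c2): row 6 has {t,u,v,y}; column 2 has {t,u,v,w,y} → x.
Cell (r6,c4): row 6 has {t,u,v,x,y}; column 4 has {t,u,v} → w.
Cell (r1,c4): row 1 has {t,v,w,x}; column 4 has {t,u,v,w} → y.
Cell (r1,c5): row 1 has {t,v,w,x,y}; column 5 has {t,v,w,x,y} → u.
Cell (r3,c4): row 3 has {t,u,v,w,y}; column 4 has {t,u,v,w,y} → x.

t w x y u v / x t y u v w / w u v x y t / u y t v w x / y v w t x u / v x u w t y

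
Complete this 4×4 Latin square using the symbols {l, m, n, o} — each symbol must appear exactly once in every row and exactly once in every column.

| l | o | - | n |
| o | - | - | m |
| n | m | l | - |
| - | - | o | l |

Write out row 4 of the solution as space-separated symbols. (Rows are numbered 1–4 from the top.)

m n o l

Cell (r1,c3): row 1 has {l,n,o}; column 3 has {l,o} → m.
Cell (r2,c3): row 2 has {m,o}; column 3 has {l,m,o} → n.
Cell (r3,c4): row 3 has {l,m,n}; column 4 has {l,m,n} → o.
Cell (r4,c1): row 4 has {l,o}; column 1 has {l,n,o} → m.
Cell (r4,c2): row 4 has {l,m,o}; column 2 has {m,o} → n.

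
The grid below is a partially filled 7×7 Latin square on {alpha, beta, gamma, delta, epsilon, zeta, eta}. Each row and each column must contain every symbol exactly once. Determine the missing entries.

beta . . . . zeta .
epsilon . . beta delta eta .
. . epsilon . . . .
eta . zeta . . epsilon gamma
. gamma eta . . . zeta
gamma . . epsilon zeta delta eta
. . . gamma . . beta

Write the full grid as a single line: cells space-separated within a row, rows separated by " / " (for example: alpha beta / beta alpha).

beta delta alpha eta gamma zeta epsilon / epsilon zeta gamma beta delta eta alpha / alpha eta epsilon zeta beta gamma delta / eta beta zeta delta alpha epsilon gamma / delta gamma eta alpha epsilon beta zeta / gamma alpha beta epsilon zeta delta eta / zeta epsilon delta gamma eta alpha beta

(r2,c7) = alpha
(r3,c7) = delta
(r7,c6) = alpha
(r1,c7) = epsilon
(r2,c2) = zeta
(r2,c3) = gamma
(r5,c6) = beta
(r7,c3) = delta
(r1,c3) = alpha
(r3,c6) = gamma
(r6,c3) = beta
(r7,c1) = zeta
(r3,c1) = alpha
(r5,c1) = delta
(r5,c4) = alpha
(r5,c5) = epsilon
(r6,c2) = alpha
(r7,c5) = eta
(r1,c5) = gamma
(r3,c5) = beta
(r4,c4) = delta
(r4,c5) = alpha
(r7,c2) = epsilon
(r1,c4) = eta
(r3,c2) = eta
(r3,c4) = zeta
(r4,c2) = beta
(r1,c2) = delta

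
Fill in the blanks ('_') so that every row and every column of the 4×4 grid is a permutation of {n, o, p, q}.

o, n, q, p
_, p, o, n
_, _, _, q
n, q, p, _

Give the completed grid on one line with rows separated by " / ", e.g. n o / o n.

(r2,c1): row 2 has {n,o,p}; column 1 has {n,o}, so it must be q.
(r3,c1): row 3 has {q}; column 1 has {n,o,q}, so it must be p.
(r3,c2): row 3 has {p,q}; column 2 has {n,p,q}, so it must be o.
(r3,c3): row 3 has {o,p,q}; column 3 has {o,p,q}, so it must be n.
(r4,c4): row 4 has {n,p,q}; column 4 has {n,p,q}, so it must be o.

o n q p / q p o n / p o n q / n q p o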